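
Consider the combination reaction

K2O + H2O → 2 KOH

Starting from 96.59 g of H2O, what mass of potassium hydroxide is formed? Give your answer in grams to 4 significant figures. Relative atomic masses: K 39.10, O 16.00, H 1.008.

M(H2O) = 2(1.008) + 16.00 = 18.016 g/mol.
M(KOH) = 39.10 + 16.00 + 1.008 = 56.108 g/mol.
n(H2O) = 96.590 g / 18.016 g/mol = 5.3613 mol.
From the equation the H2O:KOH mole ratio is 1:2, so n(KOH) = 5.3613 × 2/1 = 10.723 mol.
Mass of KOH = 10.723 mol × 56.108 g/mol = 601.63 g.

601.6 g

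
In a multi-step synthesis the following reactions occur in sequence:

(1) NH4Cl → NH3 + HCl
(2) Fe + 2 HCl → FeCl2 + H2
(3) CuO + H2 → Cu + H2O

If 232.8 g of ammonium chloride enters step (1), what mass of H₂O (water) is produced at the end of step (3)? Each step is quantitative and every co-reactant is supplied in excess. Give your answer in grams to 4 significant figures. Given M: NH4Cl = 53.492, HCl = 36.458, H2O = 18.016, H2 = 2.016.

39.20 g

n(NH4Cl) = 232.8 / 53.492 = 4.3521 mol.
Reaction (1): NH4Cl→HCl ratio 1:1 ⇒ n(HCl) = 4.3521 mol.
Reaction (2): HCl→H2 ratio 2:1 ⇒ n(H2) = 2.1760 mol.
Reaction (3): H2→H2O ratio 1:1 ⇒ n(H2O) = 2.1760 mol.
Mass of H2O = 2.1760 × 18.016 = 39.203 g.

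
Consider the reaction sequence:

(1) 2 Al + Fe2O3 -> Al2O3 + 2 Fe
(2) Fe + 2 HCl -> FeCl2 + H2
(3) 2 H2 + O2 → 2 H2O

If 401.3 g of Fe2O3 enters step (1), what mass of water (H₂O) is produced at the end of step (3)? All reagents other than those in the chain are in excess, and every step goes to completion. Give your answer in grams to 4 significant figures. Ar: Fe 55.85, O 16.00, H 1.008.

90.54 g

M(Fe2O3) = 2(55.85) + 3(16.00) = 159.70 g/mol.
M(H2O) = 2(1.008) + 16.00 = 18.016 g/mol.
n(Fe2O3) = 401.3 / 159.70 = 2.5128 mol.
Reaction (1): Fe2O3→Fe ratio 1:2 ⇒ n(Fe) = 5.0257 mol.
Reaction (2): Fe→H2 ratio 1:1 ⇒ n(H2) = 5.0257 mol.
Reaction (3): H2→H2O ratio 2:2 ⇒ n(H2O) = 5.0257 mol.
Mass of H2O = 5.0257 × 18.016 = 90.543 g.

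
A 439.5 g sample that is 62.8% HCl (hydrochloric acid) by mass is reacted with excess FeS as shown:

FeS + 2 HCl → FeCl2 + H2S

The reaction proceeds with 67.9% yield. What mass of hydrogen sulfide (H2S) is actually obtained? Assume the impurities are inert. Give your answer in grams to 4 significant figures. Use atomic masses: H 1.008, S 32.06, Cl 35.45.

87.58 g

Pure HCl available = 439.5 g × 0.628 = 276.01 g.
M(HCl) = 1.008 + 35.45 = 36.458 g/mol.
M(H2S) = 2(1.008) + 32.06 = 34.076 g/mol.
n(HCl) = 276.01 g / 36.458 g/mol = 7.5705 mol.
From the equation the HCl:H2S mole ratio is 2:1, so n(H2S) = 7.5705 × 1/2 = 3.7853 mol.
Mass of H2S = 3.7853 mol × 34.076 g/mol = 128.99 g.
Actual mass collected = 128.99 g × 0.679 = 87.582 g.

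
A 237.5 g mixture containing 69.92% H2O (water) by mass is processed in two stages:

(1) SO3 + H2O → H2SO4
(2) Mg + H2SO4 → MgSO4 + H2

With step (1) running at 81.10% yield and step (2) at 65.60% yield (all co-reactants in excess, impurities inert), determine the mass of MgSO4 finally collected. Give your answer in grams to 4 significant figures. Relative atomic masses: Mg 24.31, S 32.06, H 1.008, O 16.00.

590.3 g

Pure H2O = 237.5 × 0.6992 = 166.06 g.
M(H2O) = 2(1.008) + 16.00 = 18.016 g/mol.
M(MgSO4) = 24.31 + 32.06 + 4(16.00) = 120.37 g/mol.
n(H2O) = 166.06 / 18.016 = 9.2174 mol.
Step 1 (H2O:H2SO4 = 1:1): theoretical n(H2SO4) = 9.2174 mol; at 81.10% yield, n(H2SO4) = 7.4753 mol.
Step 2 (H2SO4:MgSO4 = 1:1): theoretical n(MgSO4) = 7.4753 mol, so theoretical mass = 7.4753 × 120.37 = 899.80 g.
At 65.60% yield, actual mass of MgSO4 = 899.80 × 0.6560 = 590.27 g.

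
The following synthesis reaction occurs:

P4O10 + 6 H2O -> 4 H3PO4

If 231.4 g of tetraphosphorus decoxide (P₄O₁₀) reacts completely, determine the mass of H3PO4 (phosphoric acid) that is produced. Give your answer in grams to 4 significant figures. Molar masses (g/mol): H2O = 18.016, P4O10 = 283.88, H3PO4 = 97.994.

319.5 g

n(P4O10) = 231.40 g / 283.88 g/mol = 0.81513 mol.
From the equation the P4O10:H3PO4 mole ratio is 1:4, so n(H3PO4) = 0.81513 × 4/1 = 3.2605 mol.
Mass of H3PO4 = 3.2605 mol × 97.994 g/mol = 319.51 g.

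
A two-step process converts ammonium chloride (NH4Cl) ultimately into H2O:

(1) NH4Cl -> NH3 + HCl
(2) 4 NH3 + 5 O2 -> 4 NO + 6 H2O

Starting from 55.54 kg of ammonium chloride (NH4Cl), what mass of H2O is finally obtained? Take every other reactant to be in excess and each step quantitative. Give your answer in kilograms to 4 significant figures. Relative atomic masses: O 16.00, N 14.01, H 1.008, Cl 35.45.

M(NH4Cl) = 14.01 + 4(1.008) + 35.45 = 53.492 g/mol.
M(H2O) = 2(1.008) + 16.00 = 18.016 g/mol.
55.54 kg = 55540 g.
n(NH4Cl) = 55540 / 53.492 = 1038.3 mol.
Step 1 gives a 1:1 ratio of NH4Cl to NH3, so n(NH3) = 1038.3 mol.
In step 2 the NH3:H2O ratio is 4:6, so n(H2O) = 1557.4 mol.
Mass of H2O = 1557.4 × 18.016 = 28059 g = 28.06 kg.

28.06 kg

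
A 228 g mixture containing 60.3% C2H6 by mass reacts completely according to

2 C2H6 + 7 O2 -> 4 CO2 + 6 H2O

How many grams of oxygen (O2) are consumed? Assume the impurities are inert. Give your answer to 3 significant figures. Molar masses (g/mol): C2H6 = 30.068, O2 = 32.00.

Mass of pure C2H6 = 228 g × 0.603 = 137.5 g.
n(C2H6) = 137.5 g / 30.068 g/mol = 4.572 mol.
From the equation the C2H6:O2 mole ratio is 2:7, so n(O2) = 4.572 × 7/2 = 16.00 mol.
Mass of O2 = 16.00 mol × 32.00 g/mol = 512.1 g.

512 g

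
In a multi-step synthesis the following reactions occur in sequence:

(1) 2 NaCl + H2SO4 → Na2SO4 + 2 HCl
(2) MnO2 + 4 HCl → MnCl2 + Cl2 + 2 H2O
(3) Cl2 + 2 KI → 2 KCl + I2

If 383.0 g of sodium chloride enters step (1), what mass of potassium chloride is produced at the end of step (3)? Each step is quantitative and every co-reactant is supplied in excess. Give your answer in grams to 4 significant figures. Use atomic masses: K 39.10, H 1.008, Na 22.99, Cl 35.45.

M(NaCl) = 22.99 + 35.45 = 58.44 g/mol.
M(KCl) = 39.10 + 35.45 = 74.55 g/mol.
n(NaCl) = 383.0 / 58.44 = 6.5537 mol.
Reaction (1): NaCl→HCl ratio 2:2 ⇒ n(HCl) = 6.5537 mol.
Reaction (2): HCl→Cl2 ratio 4:1 ⇒ n(Cl2) = 1.6384 mol.
Reaction (3): Cl2→KCl ratio 1:2 ⇒ n(KCl) = 3.2769 mol.
Mass of KCl = 3.2769 × 74.55 = 244.29 g.

244.3 g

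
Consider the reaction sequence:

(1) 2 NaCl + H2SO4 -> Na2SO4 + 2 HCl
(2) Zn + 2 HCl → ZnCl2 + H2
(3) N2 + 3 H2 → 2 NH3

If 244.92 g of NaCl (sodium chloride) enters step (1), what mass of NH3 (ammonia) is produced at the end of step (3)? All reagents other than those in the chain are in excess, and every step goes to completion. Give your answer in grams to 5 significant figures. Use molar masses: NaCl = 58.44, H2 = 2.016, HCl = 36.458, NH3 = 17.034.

n(NaCl) = 244.92 / 58.44 = 4.19097 mol.
Reaction (1): NaCl→HCl ratio 2:2 ⇒ n(HCl) = 4.19097 mol.
Reaction (2): HCl→H2 ratio 2:1 ⇒ n(H2) = 2.09548 mol.
Reaction (3): H2→NH3 ratio 3:2 ⇒ n(NH3) = 1.39699 mol.
Mass of NH3 = 1.39699 × 17.034 = 23.7963 g.

23.796 g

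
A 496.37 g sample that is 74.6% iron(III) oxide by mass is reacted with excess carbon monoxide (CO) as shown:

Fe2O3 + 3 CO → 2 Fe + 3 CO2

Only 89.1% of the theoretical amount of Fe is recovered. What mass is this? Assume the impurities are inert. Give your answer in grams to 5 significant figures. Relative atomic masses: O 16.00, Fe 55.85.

Pure Fe2O3 available = 496.37 g × 0.746 = 370.292 g.
M(Fe2O3) = 2(55.85) + 3(16.00) = 159.70 g/mol.
M(Fe) = 55.85 g/mol.
n(Fe2O3) = 370.292 g / 159.70 g/mol = 2.31867 mol.
From the equation the Fe2O3:Fe mole ratio is 1:2, so n(Fe) = 2.31867 × 2/1 = 4.63735 mol.
Mass of Fe = 4.63735 mol × 55.85 g/mol = 258.996 g.
Actual mass collected = 258.996 g × 0.891 = 230.765 g.

230.77 g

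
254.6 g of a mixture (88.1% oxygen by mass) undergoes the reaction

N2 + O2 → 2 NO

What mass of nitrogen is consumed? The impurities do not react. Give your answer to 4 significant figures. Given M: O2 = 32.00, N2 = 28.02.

196.4 g

Mass of pure O2 = 254.6 g × 0.881 = 224.30 g.
n(O2) = 224.30 g / 32.00 g/mol = 7.0095 mol.
From the equation the O2:N2 mole ratio is 1:1, so n(N2) = 7.0095 × 1/1 = 7.0095 mol.
Mass of N2 = 7.0095 mol × 28.02 g/mol = 196.40 g.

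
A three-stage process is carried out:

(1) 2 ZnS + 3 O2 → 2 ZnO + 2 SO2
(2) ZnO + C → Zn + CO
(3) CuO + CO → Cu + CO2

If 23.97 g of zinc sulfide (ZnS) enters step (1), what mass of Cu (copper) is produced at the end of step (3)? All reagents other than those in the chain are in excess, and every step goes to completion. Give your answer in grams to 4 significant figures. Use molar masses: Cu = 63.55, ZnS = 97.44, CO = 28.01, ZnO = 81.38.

n(ZnS) = 23.97 / 97.44 = 0.24600 mol.
Reaction (1): ZnS→ZnO ratio 2:2 ⇒ n(ZnO) = 0.24600 mol.
Reaction (2): ZnO→CO ratio 1:1 ⇒ n(CO) = 0.24600 mol.
Reaction (3): CO→Cu ratio 1:1 ⇒ n(Cu) = 0.24600 mol.
Mass of Cu = 0.24600 × 63.55 = 15.633 g.

15.63 g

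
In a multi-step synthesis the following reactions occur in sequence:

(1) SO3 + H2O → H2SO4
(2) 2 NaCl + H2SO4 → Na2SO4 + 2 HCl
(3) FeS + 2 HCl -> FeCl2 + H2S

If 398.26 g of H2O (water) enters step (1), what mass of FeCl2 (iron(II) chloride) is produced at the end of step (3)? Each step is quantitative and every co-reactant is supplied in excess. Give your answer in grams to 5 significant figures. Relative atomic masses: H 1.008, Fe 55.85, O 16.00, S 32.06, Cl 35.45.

2801.9 g

M(H2O) = 2(1.008) + 16.00 = 18.016 g/mol.
M(FeCl2) = 55.85 + 2(35.45) = 126.75 g/mol.
n(H2O) = 398.26 / 18.016 = 22.1059 mol.
Reaction (1): H2O→H2SO4 ratio 1:1 ⇒ n(H2SO4) = 22.1059 mol.
Reaction (2): H2SO4→HCl ratio 1:2 ⇒ n(HCl) = 44.2118 mol.
Reaction (3): HCl→FeCl2 ratio 2:1 ⇒ n(FeCl2) = 22.1059 mol.
Mass of FeCl2 = 22.1059 × 126.75 = 2801.92 g.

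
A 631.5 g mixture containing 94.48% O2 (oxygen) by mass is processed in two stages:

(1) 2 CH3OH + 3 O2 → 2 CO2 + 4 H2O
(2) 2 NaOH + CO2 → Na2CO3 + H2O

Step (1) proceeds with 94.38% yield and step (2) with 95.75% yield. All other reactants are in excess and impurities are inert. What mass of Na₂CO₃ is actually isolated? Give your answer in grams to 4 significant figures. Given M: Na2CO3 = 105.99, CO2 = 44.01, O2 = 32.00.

Pure O2 = 631.5 × 0.9448 = 596.64 g.
n(O2) = 596.64 / 32.00 = 18.645 mol.
Step 1 (O2:CO2 = 3:2): theoretical n(CO2) = 12.430 mol; at 94.38% yield, n(CO2) = 11.731 mol.
Step 2 (CO2:Na2CO3 = 1:1): theoretical n(Na2CO3) = 11.731 mol, so theoretical mass = 11.731 × 105.99 = 1243.4 g.
At 95.75% yield, actual mass of Na2CO3 = 1243.4 × 0.9575 = 1190.6 g.

1191 g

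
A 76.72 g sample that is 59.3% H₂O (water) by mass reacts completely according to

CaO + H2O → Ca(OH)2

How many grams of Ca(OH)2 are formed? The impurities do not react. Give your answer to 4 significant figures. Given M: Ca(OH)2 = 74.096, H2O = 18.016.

Mass of pure H2O = 76.72 g × 0.593 = 45.495 g.
n(H2O) = 45.495 g / 18.016 g/mol = 2.5253 mol.
From the equation the H2O:Ca(OH)2 mole ratio is 1:1, so n(Ca(OH)2) = 2.5253 × 1/1 = 2.5253 mol.
Mass of Ca(OH)2 = 2.5253 mol × 74.096 g/mol = 187.11 g.

187.1 g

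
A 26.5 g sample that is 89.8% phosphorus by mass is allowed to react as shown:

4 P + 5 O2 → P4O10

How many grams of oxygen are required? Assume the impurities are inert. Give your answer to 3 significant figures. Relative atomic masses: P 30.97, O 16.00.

Mass of pure P = 26.5 g × 0.898 = 23.80 g.
M(P) = 30.97 g/mol.
M(O2) = 2(16.00) = 32.00 g/mol.
n(P) = 23.80 g / 30.97 g/mol = 0.7684 mol.
From the equation the P:O2 mole ratio is 4:5, so n(O2) = 0.7684 × 5/4 = 0.9605 mol.
Mass of O2 = 0.9605 mol × 32.00 g/mol = 30.74 g.

30.7 g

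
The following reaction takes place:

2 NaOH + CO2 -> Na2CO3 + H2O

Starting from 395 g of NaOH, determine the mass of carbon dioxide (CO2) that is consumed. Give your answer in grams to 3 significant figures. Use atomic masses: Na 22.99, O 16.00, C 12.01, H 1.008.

217 g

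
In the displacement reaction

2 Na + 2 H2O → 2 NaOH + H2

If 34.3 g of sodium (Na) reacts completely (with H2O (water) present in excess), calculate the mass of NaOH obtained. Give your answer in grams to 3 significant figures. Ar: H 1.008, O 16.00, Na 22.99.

M(Na) = 22.99 g/mol.
M(NaOH) = 22.99 + 16.00 + 1.008 = 39.998 g/mol.
n(Na) = 34.30 g / 22.99 g/mol = 1.492 mol.
From the equation the Na:NaOH mole ratio is 2:2, so n(NaOH) = 1.492 × 2/2 = 1.492 mol.
Mass of NaOH = 1.492 mol × 39.998 g/mol = 59.68 g.

59.7 g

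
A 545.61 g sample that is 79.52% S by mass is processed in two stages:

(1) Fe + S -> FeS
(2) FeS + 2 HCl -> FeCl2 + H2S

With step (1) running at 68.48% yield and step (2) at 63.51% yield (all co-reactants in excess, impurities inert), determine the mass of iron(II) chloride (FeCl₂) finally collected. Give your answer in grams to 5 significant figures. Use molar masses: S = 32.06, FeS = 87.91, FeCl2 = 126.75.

746.02 g

Pure S = 545.61 × 0.7952 = 433.869 g.
n(S) = 433.869 / 32.06 = 13.5330 mol.
Step 1 (S:FeS = 1:1): theoretical n(FeS) = 13.5330 mol; at 68.48% yield, n(FeS) = 9.26742 mol.
Step 2 (FeS:FeCl2 = 1:1): theoretical n(FeCl2) = 9.26742 mol, so theoretical mass = 9.26742 × 126.75 = 1174.65 g.
At 63.51% yield, actual mass of FeCl2 = 1174.65 × 0.6351 = 746.017 g.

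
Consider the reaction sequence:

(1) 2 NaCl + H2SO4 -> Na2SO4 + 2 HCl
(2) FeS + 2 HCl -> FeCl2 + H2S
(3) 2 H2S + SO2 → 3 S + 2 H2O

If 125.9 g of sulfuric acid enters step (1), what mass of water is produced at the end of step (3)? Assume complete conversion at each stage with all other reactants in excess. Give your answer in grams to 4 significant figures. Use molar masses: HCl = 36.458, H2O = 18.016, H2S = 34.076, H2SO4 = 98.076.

n(H2SO4) = 125.9 / 98.076 = 1.2837 mol.
Reaction (1): H2SO4→HCl ratio 1:2 ⇒ n(HCl) = 2.5674 mol.
Reaction (2): HCl→H2S ratio 2:1 ⇒ n(H2S) = 1.2837 mol.
Reaction (3): H2S→H2O ratio 2:2 ⇒ n(H2O) = 1.2837 mol.
Mass of H2O = 1.2837 × 18.016 = 23.127 g.

23.13 g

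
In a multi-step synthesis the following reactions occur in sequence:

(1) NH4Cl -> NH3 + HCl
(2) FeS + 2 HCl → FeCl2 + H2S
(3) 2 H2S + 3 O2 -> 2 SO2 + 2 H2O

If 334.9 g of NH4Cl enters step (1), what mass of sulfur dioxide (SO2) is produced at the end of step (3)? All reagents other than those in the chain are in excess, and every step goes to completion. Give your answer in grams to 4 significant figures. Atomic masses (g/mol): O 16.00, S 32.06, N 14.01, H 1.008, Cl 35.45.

200.5 g

M(NH4Cl) = 14.01 + 4(1.008) + 35.45 = 53.492 g/mol.
M(SO2) = 32.06 + 2(16.00) = 64.06 g/mol.
n(NH4Cl) = 334.9 / 53.492 = 6.2607 mol.
Reaction (1): NH4Cl→HCl ratio 1:1 ⇒ n(HCl) = 6.2607 mol.
Reaction (2): HCl→H2S ratio 2:1 ⇒ n(H2S) = 3.1304 mol.
Reaction (3): H2S→SO2 ratio 2:2 ⇒ n(SO2) = 3.1304 mol.
Mass of SO2 = 3.1304 × 64.06 = 200.53 g.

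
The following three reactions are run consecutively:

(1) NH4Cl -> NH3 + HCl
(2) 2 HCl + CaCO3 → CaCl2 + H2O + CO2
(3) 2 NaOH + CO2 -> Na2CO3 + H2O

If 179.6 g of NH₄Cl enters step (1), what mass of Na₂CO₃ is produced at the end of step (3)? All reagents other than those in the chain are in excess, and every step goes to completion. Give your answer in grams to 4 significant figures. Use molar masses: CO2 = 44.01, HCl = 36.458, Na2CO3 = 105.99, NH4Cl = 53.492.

177.9 g

n(NH4Cl) = 179.6 / 53.492 = 3.3575 mol.
Reaction (1): NH4Cl→HCl ratio 1:1 ⇒ n(HCl) = 3.3575 mol.
Reaction (2): HCl→CO2 ratio 2:1 ⇒ n(CO2) = 1.6788 mol.
Reaction (3): CO2→Na2CO3 ratio 1:1 ⇒ n(Na2CO3) = 1.6788 mol.
Mass of Na2CO3 = 1.6788 × 105.99 = 177.93 g.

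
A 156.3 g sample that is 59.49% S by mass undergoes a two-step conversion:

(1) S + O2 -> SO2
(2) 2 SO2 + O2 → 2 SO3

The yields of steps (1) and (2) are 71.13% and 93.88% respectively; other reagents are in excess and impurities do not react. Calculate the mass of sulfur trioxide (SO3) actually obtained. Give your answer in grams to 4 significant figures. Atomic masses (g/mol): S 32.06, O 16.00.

Pure S = 156.3 × 0.5949 = 92.983 g.
M(S) = 32.06 g/mol.
M(SO3) = 32.06 + 3(16.00) = 80.06 g/mol.
n(S) = 92.983 / 32.06 = 2.9003 mol.
Step 1 (S:SO2 = 1:1): theoretical n(SO2) = 2.9003 mol; at 71.13% yield, n(SO2) = 2.0630 mol.
Step 2 (SO2:SO3 = 2:2): theoretical n(SO3) = 2.0630 mol, so theoretical mass = 2.0630 × 80.06 = 165.16 g.
At 93.88% yield, actual mass of SO3 = 165.16 × 0.9388 = 155.05 g.

155.1 g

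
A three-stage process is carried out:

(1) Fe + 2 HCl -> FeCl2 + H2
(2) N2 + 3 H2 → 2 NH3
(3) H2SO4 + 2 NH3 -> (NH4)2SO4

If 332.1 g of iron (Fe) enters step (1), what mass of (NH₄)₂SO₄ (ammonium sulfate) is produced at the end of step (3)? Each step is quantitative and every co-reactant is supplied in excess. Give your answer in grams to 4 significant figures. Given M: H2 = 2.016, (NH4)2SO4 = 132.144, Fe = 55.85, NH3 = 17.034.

261.9 g

n(Fe) = 332.1 / 55.85 = 5.9463 mol.
Reaction (1): Fe→H2 ratio 1:1 ⇒ n(H2) = 5.9463 mol.
Reaction (2): H2→NH3 ratio 3:2 ⇒ n(NH3) = 3.9642 mol.
Reaction (3): NH3→(NH4)2SO4 ratio 2:1 ⇒ n((NH4)2SO4) = 1.9821 mol.
Mass of (NH4)2SO4 = 1.9821 × 132.144 = 261.92 g.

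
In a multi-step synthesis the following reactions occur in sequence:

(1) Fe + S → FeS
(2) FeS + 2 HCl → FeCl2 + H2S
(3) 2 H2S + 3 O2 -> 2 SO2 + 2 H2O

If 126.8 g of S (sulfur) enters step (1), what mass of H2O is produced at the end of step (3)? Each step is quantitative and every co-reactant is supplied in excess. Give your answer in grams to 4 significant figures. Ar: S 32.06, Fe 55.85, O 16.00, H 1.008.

M(S) = 32.06 g/mol.
M(H2O) = 2(1.008) + 16.00 = 18.016 g/mol.
n(S) = 126.8 / 32.06 = 3.9551 mol.
Reaction (1): S→FeS ratio 1:1 ⇒ n(FeS) = 3.9551 mol.
Reaction (2): FeS→H2S ratio 1:1 ⇒ n(H2S) = 3.9551 mol.
Reaction (3): H2S→H2O ratio 2:2 ⇒ n(H2O) = 3.9551 mol.
Mass of H2O = 3.9551 × 18.016 = 71.255 g.

71.25 g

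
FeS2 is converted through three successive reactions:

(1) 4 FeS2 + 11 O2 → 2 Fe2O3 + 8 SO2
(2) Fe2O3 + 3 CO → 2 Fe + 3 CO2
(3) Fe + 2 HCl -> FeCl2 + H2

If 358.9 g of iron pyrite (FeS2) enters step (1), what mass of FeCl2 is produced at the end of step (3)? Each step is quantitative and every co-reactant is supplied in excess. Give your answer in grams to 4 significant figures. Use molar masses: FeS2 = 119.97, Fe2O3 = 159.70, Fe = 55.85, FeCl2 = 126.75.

379.2 g

n(FeS2) = 358.9 / 119.97 = 2.9916 mol.
Reaction (1): FeS2→Fe2O3 ratio 4:2 ⇒ n(Fe2O3) = 1.4958 mol.
Reaction (2): Fe2O3→Fe ratio 1:2 ⇒ n(Fe) = 2.9916 mol.
Reaction (3): Fe→FeCl2 ratio 1:1 ⇒ n(FeCl2) = 2.9916 mol.
Mass of FeCl2 = 2.9916 × 126.75 = 379.18 g.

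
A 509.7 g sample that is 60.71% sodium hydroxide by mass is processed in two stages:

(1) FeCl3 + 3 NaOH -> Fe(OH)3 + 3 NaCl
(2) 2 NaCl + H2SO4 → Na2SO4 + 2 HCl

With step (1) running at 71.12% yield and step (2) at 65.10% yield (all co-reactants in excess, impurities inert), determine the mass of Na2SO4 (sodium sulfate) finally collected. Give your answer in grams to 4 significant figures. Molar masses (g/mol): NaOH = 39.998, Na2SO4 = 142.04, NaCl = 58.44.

Pure NaOH = 509.7 × 0.6071 = 309.44 g.
n(NaOH) = 309.44 / 39.998 = 7.7364 mol.
Step 1 (NaOH:NaCl = 3:3): theoretical n(NaCl) = 7.7364 mol; at 71.12% yield, n(NaCl) = 5.5021 mol.
Step 2 (NaCl:Na2SO4 = 2:1): theoretical n(Na2SO4) = 2.7510 mol, so theoretical mass = 2.7510 × 142.04 = 390.76 g.
At 65.10% yield, actual mass of Na2SO4 = 390.76 × 0.6510 = 254.38 g.

254.4 g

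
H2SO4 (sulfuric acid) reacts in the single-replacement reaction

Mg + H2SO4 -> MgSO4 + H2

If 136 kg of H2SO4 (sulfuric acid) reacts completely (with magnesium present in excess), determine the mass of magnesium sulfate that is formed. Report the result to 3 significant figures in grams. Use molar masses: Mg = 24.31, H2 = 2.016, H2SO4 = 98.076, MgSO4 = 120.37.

Convert: 136 kg = 136000 g.
n(H2SO4) = 136000 g / 98.076 g/mol = 1387 mol.
From the equation the H2SO4:MgSO4 mole ratio is 1:1, so n(MgSO4) = 1387 × 1/1 = 1387 mol.
Mass of MgSO4 = 1387 mol × 120.37 g/mol = 166900 g.

167000 g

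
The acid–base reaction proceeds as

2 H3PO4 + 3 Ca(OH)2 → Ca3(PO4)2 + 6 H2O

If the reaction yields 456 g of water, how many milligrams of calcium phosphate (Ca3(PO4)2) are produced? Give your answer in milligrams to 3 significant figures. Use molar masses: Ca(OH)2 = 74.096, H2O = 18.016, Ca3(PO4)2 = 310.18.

1310000 mg

n(H2O) = 456.0 g / 18.016 g/mol = 25.31 mol.
From the equation the H2O:Ca3(PO4)2 mole ratio is 6:1, so n(Ca3(PO4)2) = 25.31 × 1/6 = 4.218 mol.
Mass of Ca3(PO4)2 = 4.218 mol × 310.18 g/mol = 1308 g.
Converting to mg: 1308 g = 1310000 mg.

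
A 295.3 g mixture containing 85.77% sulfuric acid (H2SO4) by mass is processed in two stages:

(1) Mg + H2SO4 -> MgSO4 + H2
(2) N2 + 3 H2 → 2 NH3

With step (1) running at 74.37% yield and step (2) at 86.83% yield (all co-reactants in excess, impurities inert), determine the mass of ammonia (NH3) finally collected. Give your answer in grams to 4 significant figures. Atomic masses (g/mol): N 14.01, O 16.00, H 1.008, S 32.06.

Pure H2SO4 = 295.3 × 0.8577 = 253.28 g.
M(H2SO4) = 2(1.008) + 32.06 + 4(16.00) = 98.076 g/mol.
M(NH3) = 14.01 + 3(1.008) = 17.034 g/mol.
n(H2SO4) = 253.28 / 98.076 = 2.5825 mol.
Step 1 (H2SO4:H2 = 1:1): theoretical n(H2) = 2.5825 mol; at 74.37% yield, n(H2) = 1.9206 mol.
Step 2 (H2:NH3 = 3:2): theoretical n(NH3) = 1.2804 mol, so theoretical mass = 1.2804 × 17.034 = 21.810 g.
At 86.83% yield, actual mass of NH3 = 21.810 × 0.8683 = 18.938 g.

18.94 g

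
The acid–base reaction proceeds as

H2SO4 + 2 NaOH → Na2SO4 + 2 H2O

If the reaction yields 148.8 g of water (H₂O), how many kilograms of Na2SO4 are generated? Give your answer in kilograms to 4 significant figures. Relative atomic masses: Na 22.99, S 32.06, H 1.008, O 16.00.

0.5866 kg

M(H2O) = 2(1.008) + 16.00 = 18.016 g/mol.
M(Na2SO4) = 2(22.99) + 32.06 + 4(16.00) = 142.04 g/mol.
n(H2O) = 148.80 g / 18.016 g/mol = 8.2593 mol.
From the equation the H2O:Na2SO4 mole ratio is 2:1, so n(Na2SO4) = 8.2593 × 1/2 = 4.1297 mol.
Mass of Na2SO4 = 4.1297 mol × 142.04 g/mol = 586.58 g.
Converting to kg: 586.58 g = 0.5866 kg.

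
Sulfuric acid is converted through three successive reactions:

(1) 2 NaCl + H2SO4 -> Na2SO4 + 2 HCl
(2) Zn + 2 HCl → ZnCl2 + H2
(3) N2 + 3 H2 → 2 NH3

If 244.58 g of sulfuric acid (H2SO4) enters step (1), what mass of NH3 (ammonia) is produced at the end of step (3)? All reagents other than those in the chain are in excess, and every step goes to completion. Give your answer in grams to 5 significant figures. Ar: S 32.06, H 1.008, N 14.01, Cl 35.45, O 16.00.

M(H2SO4) = 2(1.008) + 32.06 + 4(16.00) = 98.076 g/mol.
M(NH3) = 14.01 + 3(1.008) = 17.034 g/mol.
n(H2SO4) = 244.58 / 98.076 = 2.49378 mol.
Reaction (1): H2SO4→HCl ratio 1:2 ⇒ n(HCl) = 4.98756 mol.
Reaction (2): HCl→H2 ratio 2:1 ⇒ n(H2) = 2.49378 mol.
Reaction (3): H2→NH3 ratio 3:2 ⇒ n(NH3) = 1.66252 mol.
Mass of NH3 = 1.66252 × 17.034 = 28.3194 g.

28.319 g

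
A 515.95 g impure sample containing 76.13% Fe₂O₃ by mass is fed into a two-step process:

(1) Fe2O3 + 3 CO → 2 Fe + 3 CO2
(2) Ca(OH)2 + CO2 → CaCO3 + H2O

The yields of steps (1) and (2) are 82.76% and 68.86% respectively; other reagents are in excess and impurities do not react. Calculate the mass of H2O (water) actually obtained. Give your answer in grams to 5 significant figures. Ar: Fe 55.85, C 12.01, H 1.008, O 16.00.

Pure Fe2O3 = 515.95 × 0.7613 = 392.793 g.
M(Fe2O3) = 2(55.85) + 3(16.00) = 159.70 g/mol.
M(H2O) = 2(1.008) + 16.00 = 18.016 g/mol.
n(Fe2O3) = 392.793 / 159.70 = 2.45957 mol.
Step 1 (Fe2O3:CO2 = 1:3): theoretical n(CO2) = 7.37870 mol; at 82.76% yield, n(CO2) = 6.10661 mol.
Step 2 (CO2:H2O = 1:1): theoretical n(H2O) = 6.10661 mol, so theoretical mass = 6.10661 × 18.016 = 110.017 g.
At 68.86% yield, actual mass of H2O = 110.017 × 0.6886 = 75.7575 g.

75.758 g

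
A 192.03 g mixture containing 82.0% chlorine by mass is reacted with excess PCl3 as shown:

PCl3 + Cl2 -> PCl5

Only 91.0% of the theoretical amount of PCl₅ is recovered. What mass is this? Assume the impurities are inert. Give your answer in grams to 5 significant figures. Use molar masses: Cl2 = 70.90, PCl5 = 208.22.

420.82 g

Pure Cl2 available = 192.03 g × 0.820 = 157.465 g.
n(Cl2) = 157.465 g / 70.90 g/mol = 2.22094 mol.
From the equation the Cl2:PCl5 mole ratio is 1:1, so n(PCl5) = 2.22094 × 1/1 = 2.22094 mol.
Mass of PCl5 = 2.22094 mol × 208.22 g/mol = 462.444 g.
Actual mass collected = 462.444 g × 0.910 = 420.824 g.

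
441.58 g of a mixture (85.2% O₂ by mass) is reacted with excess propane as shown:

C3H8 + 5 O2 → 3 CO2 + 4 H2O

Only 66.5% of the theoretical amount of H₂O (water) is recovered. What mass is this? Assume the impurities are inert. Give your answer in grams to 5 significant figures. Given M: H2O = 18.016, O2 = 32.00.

Pure O2 available = 441.58 g × 0.852 = 376.226 g.
n(O2) = 376.226 g / 32.00 g/mol = 11.7571 mol.
From the equation the O2:H2O mole ratio is 5:4, so n(H2O) = 11.7571 × 4/5 = 9.40565 mol.
Mass of H2O = 9.40565 mol × 18.016 g/mol = 169.452 g.
Actual mass collected = 169.452 g × 0.665 = 112.686 g.

112.69 g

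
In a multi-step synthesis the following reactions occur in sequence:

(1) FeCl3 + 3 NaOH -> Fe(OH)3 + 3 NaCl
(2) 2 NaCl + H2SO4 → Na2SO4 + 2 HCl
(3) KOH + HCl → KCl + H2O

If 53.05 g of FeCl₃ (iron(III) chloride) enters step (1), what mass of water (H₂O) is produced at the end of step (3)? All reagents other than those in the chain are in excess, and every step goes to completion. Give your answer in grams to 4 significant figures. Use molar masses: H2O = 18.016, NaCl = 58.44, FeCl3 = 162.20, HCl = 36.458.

n(FeCl3) = 53.05 / 162.20 = 0.32707 mol.
Reaction (1): FeCl3→NaCl ratio 1:3 ⇒ n(NaCl) = 0.98120 mol.
Reaction (2): NaCl→HCl ratio 2:2 ⇒ n(HCl) = 0.98120 mol.
Reaction (3): HCl→H2O ratio 1:1 ⇒ n(H2O) = 0.98120 mol.
Mass of H2O = 0.98120 × 18.016 = 17.677 g.

17.68 g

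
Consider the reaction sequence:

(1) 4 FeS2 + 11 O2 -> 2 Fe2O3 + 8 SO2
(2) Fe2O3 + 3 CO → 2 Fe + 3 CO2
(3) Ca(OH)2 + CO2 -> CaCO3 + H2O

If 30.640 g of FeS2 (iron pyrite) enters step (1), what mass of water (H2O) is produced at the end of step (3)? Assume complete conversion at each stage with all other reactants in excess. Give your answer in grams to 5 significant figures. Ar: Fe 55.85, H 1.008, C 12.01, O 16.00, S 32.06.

M(FeS2) = 55.85 + 2(32.06) = 119.97 g/mol.
M(H2O) = 2(1.008) + 16.00 = 18.016 g/mol.
n(FeS2) = 30.640 / 119.97 = 0.255397 mol.
Reaction (1): FeS2→Fe2O3 ratio 4:2 ⇒ n(Fe2O3) = 0.127699 mol.
Reaction (2): Fe2O3→CO2 ratio 1:3 ⇒ n(CO2) = 0.383096 mol.
Reaction (3): CO2→H2O ratio 1:1 ⇒ n(H2O) = 0.383096 mol.
Mass of H2O = 0.383096 × 18.016 = 6.90185 g.

6.9019 g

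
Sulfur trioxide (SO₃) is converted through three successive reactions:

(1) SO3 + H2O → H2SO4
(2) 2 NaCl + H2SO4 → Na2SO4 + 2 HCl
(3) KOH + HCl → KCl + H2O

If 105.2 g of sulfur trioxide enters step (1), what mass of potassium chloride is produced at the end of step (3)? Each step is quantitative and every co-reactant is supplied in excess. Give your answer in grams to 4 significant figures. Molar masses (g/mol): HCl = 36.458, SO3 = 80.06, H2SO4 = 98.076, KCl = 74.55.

n(SO3) = 105.2 / 80.06 = 1.3140 mol.
Reaction (1): SO3→H2SO4 ratio 1:1 ⇒ n(H2SO4) = 1.3140 mol.
Reaction (2): H2SO4→HCl ratio 1:2 ⇒ n(HCl) = 2.6280 mol.
Reaction (3): HCl→KCl ratio 1:1 ⇒ n(KCl) = 2.6280 mol.
Mass of KCl = 2.6280 × 74.55 = 195.92 g.

195.9 g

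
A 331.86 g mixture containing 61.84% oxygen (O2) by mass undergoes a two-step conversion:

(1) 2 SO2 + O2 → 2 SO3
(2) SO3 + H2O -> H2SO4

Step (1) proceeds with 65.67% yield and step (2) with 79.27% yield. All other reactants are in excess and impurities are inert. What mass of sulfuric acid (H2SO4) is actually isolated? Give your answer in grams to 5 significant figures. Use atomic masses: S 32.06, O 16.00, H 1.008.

Pure O2 = 331.86 × 0.6184 = 205.222 g.
M(O2) = 2(16.00) = 32.00 g/mol.
M(H2SO4) = 2(1.008) + 32.06 + 4(16.00) = 98.076 g/mol.
n(O2) = 205.222 / 32.00 = 6.41319 mol.
Step 1 (O2:SO3 = 1:2): theoretical n(SO3) = 12.8264 mol; at 65.67% yield, n(SO3) = 8.42309 mol.
Step 2 (SO3:H2SO4 = 1:1): theoretical n(H2SO4) = 8.42309 mol, so theoretical mass = 8.42309 × 98.076 = 826.103 g.
At 79.27% yield, actual mass of H2SO4 = 826.103 × 0.7927 = 654.852 g.

654.85 g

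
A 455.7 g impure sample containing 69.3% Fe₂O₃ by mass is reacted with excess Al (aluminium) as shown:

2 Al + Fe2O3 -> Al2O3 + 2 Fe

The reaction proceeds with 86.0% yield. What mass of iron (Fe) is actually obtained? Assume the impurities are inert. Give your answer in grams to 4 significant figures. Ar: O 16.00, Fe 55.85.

190.0 g

Pure Fe2O3 available = 455.7 g × 0.693 = 315.80 g.
M(Fe2O3) = 2(55.85) + 3(16.00) = 159.70 g/mol.
M(Fe) = 55.85 g/mol.
n(Fe2O3) = 315.80 g / 159.70 g/mol = 1.9775 mol.
From the equation the Fe2O3:Fe mole ratio is 1:2, so n(Fe) = 1.9775 × 2/1 = 3.9549 mol.
Mass of Fe = 3.9549 mol × 55.85 g/mol = 220.88 g.
Actual mass collected = 220.88 g × 0.860 = 189.96 g.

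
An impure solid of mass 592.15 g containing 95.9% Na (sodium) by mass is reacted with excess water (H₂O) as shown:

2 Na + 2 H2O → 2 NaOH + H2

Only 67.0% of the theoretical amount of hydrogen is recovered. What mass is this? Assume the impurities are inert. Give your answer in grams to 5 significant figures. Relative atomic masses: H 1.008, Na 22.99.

16.682 g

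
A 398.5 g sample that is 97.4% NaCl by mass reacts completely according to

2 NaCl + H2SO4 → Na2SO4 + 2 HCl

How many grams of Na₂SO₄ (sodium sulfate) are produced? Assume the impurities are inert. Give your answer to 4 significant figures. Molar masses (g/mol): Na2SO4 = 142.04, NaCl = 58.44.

471.7 g

Mass of pure NaCl = 398.5 g × 0.974 = 388.14 g.
n(NaCl) = 388.14 g / 58.44 g/mol = 6.6417 mol.
From the equation the NaCl:Na2SO4 mole ratio is 2:1, so n(Na2SO4) = 6.6417 × 1/2 = 3.3208 mol.
Mass of Na2SO4 = 3.3208 mol × 142.04 g/mol = 471.69 g.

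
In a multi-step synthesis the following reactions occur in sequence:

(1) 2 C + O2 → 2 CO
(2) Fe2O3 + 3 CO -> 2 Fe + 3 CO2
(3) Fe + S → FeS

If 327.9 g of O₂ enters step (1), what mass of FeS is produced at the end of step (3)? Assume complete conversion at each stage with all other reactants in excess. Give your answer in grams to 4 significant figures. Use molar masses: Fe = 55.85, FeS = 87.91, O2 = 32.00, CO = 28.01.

n(O2) = 327.9 / 32.00 = 10.247 mol.
Reaction (1): O2→CO ratio 1:2 ⇒ n(CO) = 20.494 mol.
Reaction (2): CO→Fe ratio 3:2 ⇒ n(Fe) = 13.662 mol.
Reaction (3): Fe→FeS ratio 1:1 ⇒ n(FeS) = 13.662 mol.
Mass of FeS = 13.662 × 87.91 = 1201.1 g.

1201 g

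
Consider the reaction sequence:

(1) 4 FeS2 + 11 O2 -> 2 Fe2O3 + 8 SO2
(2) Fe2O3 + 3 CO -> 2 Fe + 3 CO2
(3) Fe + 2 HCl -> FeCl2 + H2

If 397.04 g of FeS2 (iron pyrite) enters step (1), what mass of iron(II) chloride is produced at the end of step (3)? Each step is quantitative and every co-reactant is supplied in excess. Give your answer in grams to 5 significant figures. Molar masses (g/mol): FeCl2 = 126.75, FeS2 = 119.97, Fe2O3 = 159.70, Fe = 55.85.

419.48 g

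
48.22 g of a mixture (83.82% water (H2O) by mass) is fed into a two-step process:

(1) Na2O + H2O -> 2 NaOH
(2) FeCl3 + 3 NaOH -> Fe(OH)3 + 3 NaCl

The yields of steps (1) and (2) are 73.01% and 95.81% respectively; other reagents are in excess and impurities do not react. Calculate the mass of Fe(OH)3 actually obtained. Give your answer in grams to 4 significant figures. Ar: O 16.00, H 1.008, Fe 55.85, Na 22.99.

Pure H2O = 48.22 × 0.8382 = 40.418 g.
M(H2O) = 2(1.008) + 16.00 = 18.016 g/mol.
M(Fe(OH)3) = 55.85 + 3(16.00) + 3(1.008) = 106.874 g/mol.
n(H2O) = 40.418 / 18.016 = 2.2435 mol.
Step 1 (H2O:NaOH = 1:2): theoretical n(NaOH) = 4.4869 mol; at 73.01% yield, n(NaOH) = 3.2759 mol.
Step 2 (NaOH:Fe(OH)3 = 3:1): theoretical n(Fe(OH)3) = 1.0920 mol, so theoretical mass = 1.0920 × 106.874 = 116.70 g.
At 95.81% yield, actual mass of Fe(OH)3 = 116.70 × 0.9581 = 111.81 g.

111.8 g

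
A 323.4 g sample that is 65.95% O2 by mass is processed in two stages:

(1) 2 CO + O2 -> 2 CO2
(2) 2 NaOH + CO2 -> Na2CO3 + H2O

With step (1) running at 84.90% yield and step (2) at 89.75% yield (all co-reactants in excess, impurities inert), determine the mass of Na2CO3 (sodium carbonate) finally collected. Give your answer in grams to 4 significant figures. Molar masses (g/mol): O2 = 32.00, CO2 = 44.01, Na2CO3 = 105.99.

Pure O2 = 323.4 × 0.6595 = 213.28 g.
n(O2) = 213.28 / 32.00 = 6.6651 mol.
Step 1 (O2:CO2 = 1:2): theoretical n(CO2) = 13.330 mol; at 84.90% yield, n(CO2) = 11.317 mol.
Step 2 (CO2:Na2CO3 = 1:1): theoretical n(Na2CO3) = 11.317 mol, so theoretical mass = 11.317 × 105.99 = 1199.5 g.
At 89.75% yield, actual mass of Na2CO3 = 1199.5 × 0.8975 = 1076.6 g.

1077 g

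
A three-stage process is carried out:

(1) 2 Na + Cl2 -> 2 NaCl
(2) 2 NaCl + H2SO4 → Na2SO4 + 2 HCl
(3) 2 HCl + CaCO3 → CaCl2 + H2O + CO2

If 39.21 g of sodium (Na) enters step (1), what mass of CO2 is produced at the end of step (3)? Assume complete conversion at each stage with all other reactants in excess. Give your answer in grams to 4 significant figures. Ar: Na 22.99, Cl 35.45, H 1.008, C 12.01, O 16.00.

M(Na) = 22.99 g/mol.
M(CO2) = 12.01 + 2(16.00) = 44.01 g/mol.
n(Na) = 39.21 / 22.99 = 1.7055 mol.
Reaction (1): Na→NaCl ratio 2:2 ⇒ n(NaCl) = 1.7055 mol.
Reaction (2): NaCl→HCl ratio 2:2 ⇒ n(HCl) = 1.7055 mol.
Reaction (3): HCl→CO2 ratio 2:1 ⇒ n(CO2) = 0.85276 mol.
Mass of CO2 = 0.85276 × 44.01 = 37.530 g.

37.53 g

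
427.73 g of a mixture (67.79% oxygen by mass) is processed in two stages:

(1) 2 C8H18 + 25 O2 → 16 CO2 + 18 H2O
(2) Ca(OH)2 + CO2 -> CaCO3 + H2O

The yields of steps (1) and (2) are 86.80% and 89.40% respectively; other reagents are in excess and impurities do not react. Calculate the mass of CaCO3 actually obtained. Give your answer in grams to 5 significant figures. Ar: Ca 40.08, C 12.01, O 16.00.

450.42 g

Pure O2 = 427.73 × 0.6779 = 289.958 g.
M(O2) = 2(16.00) = 32.00 g/mol.
M(CaCO3) = 40.08 + 12.01 + 3(16.00) = 100.09 g/mol.
n(O2) = 289.958 / 32.00 = 9.06119 mol.
Step 1 (O2:CO2 = 25:16): theoretical n(CO2) = 5.79916 mol; at 86.80% yield, n(CO2) = 5.03367 mol.
Step 2 (CO2:CaCO3 = 1:1): theoretical n(CaCO3) = 5.03367 mol, so theoretical mass = 5.03367 × 100.09 = 503.820 g.
At 89.40% yield, actual mass of CaCO3 = 503.820 × 0.8940 = 450.415 g.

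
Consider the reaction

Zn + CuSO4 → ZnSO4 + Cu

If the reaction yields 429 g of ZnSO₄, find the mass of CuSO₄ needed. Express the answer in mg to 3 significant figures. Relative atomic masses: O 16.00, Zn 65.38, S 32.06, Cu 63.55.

M(ZnSO4) = 65.38 + 32.06 + 4(16.00) = 161.44 g/mol.
M(CuSO4) = 63.55 + 32.06 + 4(16.00) = 159.61 g/mol.
n(ZnSO4) = 429.0 g / 161.44 g/mol = 2.657 mol.
From the equation the ZnSO4:CuSO4 mole ratio is 1:1, so n(CuSO4) = 2.657 × 1/1 = 2.657 mol.
Mass of CuSO4 = 2.657 mol × 159.61 g/mol = 424.1 g.
Converting to mg: 424.1 g = 424000 mg.

424000 mg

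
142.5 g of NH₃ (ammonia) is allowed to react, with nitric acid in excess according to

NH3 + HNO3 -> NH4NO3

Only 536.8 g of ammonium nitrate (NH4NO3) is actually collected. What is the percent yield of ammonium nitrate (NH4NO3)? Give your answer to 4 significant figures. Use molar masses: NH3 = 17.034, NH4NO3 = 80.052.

80.16 %

n(NH3) = 142.50 g / 17.034 g/mol = 8.3656 mol.
From the equation the NH3:NH4NO3 mole ratio is 1:1, so n(NH4NO3) = 8.3656 × 1/1 = 8.3656 mol.
Mass of NH4NO3 = 8.3656 mol × 80.052 g/mol = 669.68 g.
This is the theoretical yield. Percent yield = 536.8 g / 669.68 g × 100% = 80.157%.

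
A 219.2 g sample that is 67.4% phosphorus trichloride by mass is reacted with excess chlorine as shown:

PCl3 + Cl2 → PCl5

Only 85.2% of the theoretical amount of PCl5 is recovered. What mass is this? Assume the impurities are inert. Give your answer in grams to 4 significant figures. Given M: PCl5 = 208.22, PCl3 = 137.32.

Pure PCl3 available = 219.2 g × 0.674 = 147.74 g.
n(PCl3) = 147.74 g / 137.32 g/mol = 1.0759 mol.
From the equation the PCl3:PCl5 mole ratio is 1:1, so n(PCl5) = 1.0759 × 1/1 = 1.0759 mol.
Mass of PCl5 = 1.0759 mol × 208.22 g/mol = 224.02 g.
Actual mass collected = 224.02 g × 0.852 = 190.87 g.

190.9 g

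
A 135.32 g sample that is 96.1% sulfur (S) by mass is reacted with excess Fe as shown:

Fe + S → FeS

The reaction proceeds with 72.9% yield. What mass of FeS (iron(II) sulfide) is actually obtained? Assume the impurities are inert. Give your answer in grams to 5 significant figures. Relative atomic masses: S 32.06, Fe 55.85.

259.95 g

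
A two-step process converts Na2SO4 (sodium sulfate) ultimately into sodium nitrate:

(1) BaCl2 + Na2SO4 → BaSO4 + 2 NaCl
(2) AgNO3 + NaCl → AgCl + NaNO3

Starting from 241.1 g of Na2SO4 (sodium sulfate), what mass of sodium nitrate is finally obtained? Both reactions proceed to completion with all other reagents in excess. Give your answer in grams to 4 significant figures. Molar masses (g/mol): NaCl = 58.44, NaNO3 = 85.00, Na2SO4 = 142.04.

n(Na2SO4) = 241.10 / 142.04 = 1.6974 mol.
Step 1 gives a 1:2 ratio of Na2SO4 to NaCl, so n(NaCl) = 3.3948 mol.
In step 2 the NaCl:NaNO3 ratio is 1:1, so n(NaNO3) = 3.3948 mol.
Mass of NaNO3 = 3.3948 × 85.00 = 288.56 g.

288.6 g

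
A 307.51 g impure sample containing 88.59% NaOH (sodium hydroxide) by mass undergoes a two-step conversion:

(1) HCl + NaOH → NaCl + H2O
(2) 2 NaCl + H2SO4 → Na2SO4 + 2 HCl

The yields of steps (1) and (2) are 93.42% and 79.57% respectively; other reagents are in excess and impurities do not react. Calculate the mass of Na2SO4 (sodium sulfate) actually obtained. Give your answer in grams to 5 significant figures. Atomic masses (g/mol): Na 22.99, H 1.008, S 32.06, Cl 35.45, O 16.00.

Pure NaOH = 307.51 × 0.8859 = 272.423 g.
M(NaOH) = 22.99 + 16.00 + 1.008 = 39.998 g/mol.
M(Na2SO4) = 2(22.99) + 32.06 + 4(16.00) = 142.04 g/mol.
n(NaOH) = 272.423 / 39.998 = 6.81092 mol.
Step 1 (NaOH:NaCl = 1:1): theoretical n(NaCl) = 6.81092 mol; at 93.42% yield, n(NaCl) = 6.36276 mol.
Step 2 (NaCl:Na2SO4 = 2:1): theoretical n(Na2SO4) = 3.18138 mol, so theoretical mass = 3.18138 × 142.04 = 451.883 g.
At 79.57% yield, actual mass of Na2SO4 = 451.883 × 0.7957 = 359.563 g.

359.56 g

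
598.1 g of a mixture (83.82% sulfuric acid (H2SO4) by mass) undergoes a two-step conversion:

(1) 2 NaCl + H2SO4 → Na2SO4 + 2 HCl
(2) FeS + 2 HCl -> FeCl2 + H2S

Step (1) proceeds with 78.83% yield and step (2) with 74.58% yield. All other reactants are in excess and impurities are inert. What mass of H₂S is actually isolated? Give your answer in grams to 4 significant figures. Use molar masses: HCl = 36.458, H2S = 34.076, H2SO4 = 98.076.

102.4 g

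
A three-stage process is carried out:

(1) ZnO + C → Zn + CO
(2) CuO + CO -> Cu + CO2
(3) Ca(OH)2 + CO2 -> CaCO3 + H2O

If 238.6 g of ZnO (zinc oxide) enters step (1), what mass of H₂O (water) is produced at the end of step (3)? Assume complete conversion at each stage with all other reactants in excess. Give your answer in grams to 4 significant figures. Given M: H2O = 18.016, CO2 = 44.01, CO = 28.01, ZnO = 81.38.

52.82 g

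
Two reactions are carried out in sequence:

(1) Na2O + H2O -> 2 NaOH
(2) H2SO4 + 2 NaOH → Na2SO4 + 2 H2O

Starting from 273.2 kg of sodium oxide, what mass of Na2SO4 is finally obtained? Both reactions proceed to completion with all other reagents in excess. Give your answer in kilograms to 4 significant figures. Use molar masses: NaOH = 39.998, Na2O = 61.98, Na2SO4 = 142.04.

626.1 kg

273.2 kg = 273200 g.
n(Na2O) = 273200 / 61.98 = 4407.9 mol.
Step 1 gives a 1:2 ratio of Na2O to NaOH, so n(NaOH) = 8815.7 mol.
In step 2 the NaOH:Na2SO4 ratio is 2:1, so n(Na2SO4) = 4407.9 mol.
Mass of Na2SO4 = 4407.9 × 142.04 = 626090 g = 626.1 kg.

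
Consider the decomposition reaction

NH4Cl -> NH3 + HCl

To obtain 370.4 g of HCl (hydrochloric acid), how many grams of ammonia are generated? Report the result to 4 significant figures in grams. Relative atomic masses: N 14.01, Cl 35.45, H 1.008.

173.1 g

M(HCl) = 1.008 + 35.45 = 36.458 g/mol.
M(NH3) = 14.01 + 3(1.008) = 17.034 g/mol.
n(HCl) = 370.40 g / 36.458 g/mol = 10.160 mol.
From the equation the HCl:NH3 mole ratio is 1:1, so n(NH3) = 10.160 × 1/1 = 10.160 mol.
Mass of NH3 = 10.160 mol × 17.034 g/mol = 173.06 g.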